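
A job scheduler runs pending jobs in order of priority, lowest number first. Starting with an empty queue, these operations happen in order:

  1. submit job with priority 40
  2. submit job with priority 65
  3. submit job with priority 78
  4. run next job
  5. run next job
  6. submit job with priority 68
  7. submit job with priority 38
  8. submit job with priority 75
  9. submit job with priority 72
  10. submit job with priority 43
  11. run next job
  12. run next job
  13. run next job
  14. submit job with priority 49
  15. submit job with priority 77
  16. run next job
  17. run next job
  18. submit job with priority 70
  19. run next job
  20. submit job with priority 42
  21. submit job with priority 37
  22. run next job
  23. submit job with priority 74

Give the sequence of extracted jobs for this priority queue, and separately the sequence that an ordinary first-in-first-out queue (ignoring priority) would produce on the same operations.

insert 40 → {40}
insert 65 → {40, 65}
insert 78 → {40, 65, 78}
run next job → 40; now {65, 78}
run next job → 65; now {78}
insert 68 → {68, 78}
insert 38 → {38, 68, 78}
insert 75 → {38, 68, 75, 78}
insert 72 → {38, 68, 72, 75, 78}
insert 43 → {38, 43, 68, 72, 75, 78}
run next job → 38; now {43, 68, 72, 75, 78}
run next job → 43; now {68, 72, 75, 78}
run next job → 68; now {72, 75, 78}
insert 49 → {49, 72, 75, 78}
insert 77 → {49, 72, 75, 77, 78}
run next job → 49; now {72, 75, 77, 78}
run next job → 72; now {75, 77, 78}
insert 70 → {70, 75, 77, 78}
run next job → 70; now {75, 77, 78}
insert 42 → {42, 75, 77, 78}
insert 37 → {37, 42, 75, 77, 78}
run next job → 37; now {42, 75, 77, 78}
insert 74 → {42, 74, 75, 77, 78}

priority queue: 40 → 65 → 38 → 43 → 68 → 49 → 72 → 70 → 37; FIFO queue: 40 → 65 → 78 → 68 → 38 → 75 → 72 → 43 → 49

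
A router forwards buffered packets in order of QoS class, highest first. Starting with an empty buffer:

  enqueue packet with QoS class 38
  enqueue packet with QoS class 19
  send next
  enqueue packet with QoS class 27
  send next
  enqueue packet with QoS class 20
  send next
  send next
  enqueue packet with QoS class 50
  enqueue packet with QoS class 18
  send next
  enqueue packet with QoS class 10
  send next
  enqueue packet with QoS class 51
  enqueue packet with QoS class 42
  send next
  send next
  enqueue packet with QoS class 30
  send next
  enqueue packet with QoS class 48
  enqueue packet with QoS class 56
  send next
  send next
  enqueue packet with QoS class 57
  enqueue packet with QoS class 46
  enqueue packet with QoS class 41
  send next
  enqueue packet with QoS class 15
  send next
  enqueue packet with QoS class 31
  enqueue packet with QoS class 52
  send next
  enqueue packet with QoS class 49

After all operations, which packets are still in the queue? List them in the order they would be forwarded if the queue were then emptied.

49 → 41 → 31 → 15 → 10

insert 38 → {38}
insert 19 → {38, 19}
send next → 38; now {19}
insert 27 → {27, 19}
send next → 27; now {19}
insert 20 → {20, 19}
send next → 20; now {19}
send next → 19; now {}
insert 50 → {50}
insert 18 → {50, 18}
send next → 50; now {18}
insert 10 → {18, 10}
send next → 18; now {10}
insert 51 → {51, 10}
insert 42 → {51, 42, 10}
send next → 51; now {42, 10}
send next → 42; now {10}
insert 30 → {30, 10}
send next → 30; now {10}
insert 48 → {48, 10}
insert 56 → {56, 48, 10}
send next → 56; now {48, 10}
send next → 48; now {10}
insert 57 → {57, 10}
insert 46 → {57, 46, 10}
insert 41 → {57, 46, 41, 10}
send next → 57; now {46, 41, 10}
insert 15 → {46, 41, 15, 10}
send next → 46; now {41, 15, 10}
insert 31 → {41, 31, 15, 10}
insert 52 → {52, 41, 31, 15, 10}
send next → 52; now {41, 31, 15, 10}
insert 49 → {49, 41, 31, 15, 10}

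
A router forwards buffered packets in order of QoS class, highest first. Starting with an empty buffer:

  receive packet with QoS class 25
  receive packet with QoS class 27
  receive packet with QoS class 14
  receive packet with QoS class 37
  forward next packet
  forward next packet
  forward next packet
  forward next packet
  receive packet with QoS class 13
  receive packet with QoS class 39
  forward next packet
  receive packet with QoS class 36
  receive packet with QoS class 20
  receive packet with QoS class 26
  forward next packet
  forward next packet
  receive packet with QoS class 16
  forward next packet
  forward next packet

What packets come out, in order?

37 → 27 → 25 → 14 → 39 → 36 → 26 → 20 → 16

insert 25 → {25}
insert 27 → {27, 25}
insert 14 → {27, 25, 14}
insert 37 → {37, 27, 25, 14}
forward next packet → 37; now {27, 25, 14}
forward next packet → 27; now {25, 14}
forward next packet → 25; now {14}
forward next packet → 14; now {}
insert 13 → {13}
insert 39 → {39, 13}
forward next packet → 39; now {13}
insert 36 → {36, 13}
insert 20 → {36, 20, 13}
insert 26 → {36, 26, 20, 13}
forward next packet → 36; now {26, 20, 13}
forward next packet → 26; now {20, 13}
insert 16 → {20, 16, 13}
forward next packet → 20; now {16, 13}
forward next packet → 16; now {13}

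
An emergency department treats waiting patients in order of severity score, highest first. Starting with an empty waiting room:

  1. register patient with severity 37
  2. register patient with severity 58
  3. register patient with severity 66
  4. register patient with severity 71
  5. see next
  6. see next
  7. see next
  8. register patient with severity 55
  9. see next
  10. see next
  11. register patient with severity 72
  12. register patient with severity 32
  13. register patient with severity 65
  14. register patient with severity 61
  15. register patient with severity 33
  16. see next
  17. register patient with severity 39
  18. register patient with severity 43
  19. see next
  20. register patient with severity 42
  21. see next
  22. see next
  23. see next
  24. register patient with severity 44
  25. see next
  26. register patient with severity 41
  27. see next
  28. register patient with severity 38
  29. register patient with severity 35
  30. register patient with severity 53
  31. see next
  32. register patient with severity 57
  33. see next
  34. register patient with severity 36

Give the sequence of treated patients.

[71, 66, 58, 55, 37, 72, 65, 61, 43, 42, 44, 41, 53, 57]

insert 37 → {37}
insert 58 → {58, 37}
insert 66 → {66, 58, 37}
insert 71 → {71, 66, 58, 37}
see next → 71; now {66, 58, 37}
see next → 66; now {58, 37}
see next → 58; now {37}
insert 55 → {55, 37}
see next → 55; now {37}
see next → 37; now {}
insert 72 → {72}
insert 32 → {72, 32}
insert 65 → {72, 65, 32}
insert 61 → {72, 65, 61, 32}
insert 33 → {72, 65, 61, 33, 32}
see next → 72; now {65, 61, 33, 32}
insert 39 → {65, 61, 39, 33, 32}
insert 43 → {65, 61, 43, 39, 33, 32}
see next → 65; now {61, 43, 39, 33, 32}
insert 42 → {61, 43, 42, 39, 33, 32}
see next → 61; now {43, 42, 39, 33, 32}
see next → 43; now {42, 39, 33, 32}
see next → 42; now {39, 33, 32}
insert 44 → {44, 39, 33, 32}
see next → 44; now {39, 33, 32}
insert 41 → {41, 39, 33, 32}
see next → 41; now {39, 33, 32}
insert 38 → {39, 38, 33, 32}
insert 35 → {39, 38, 35, 33, 32}
insert 53 → {53, 39, 38, 35, 33, 32}
see next → 53; now {39, 38, 35, 33, 32}
insert 57 → {57, 39, 38, 35, 33, 32}
see next → 57; now {39, 38, 35, 33, 32}
insert 36 → {39, 38, 36, 35, 33, 32}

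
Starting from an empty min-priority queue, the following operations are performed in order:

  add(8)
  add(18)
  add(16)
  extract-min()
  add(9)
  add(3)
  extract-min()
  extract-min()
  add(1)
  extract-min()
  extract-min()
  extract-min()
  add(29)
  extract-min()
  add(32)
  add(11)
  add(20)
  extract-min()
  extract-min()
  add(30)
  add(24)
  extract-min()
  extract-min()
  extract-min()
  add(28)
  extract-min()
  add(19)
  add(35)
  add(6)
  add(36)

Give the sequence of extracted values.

[8, 3, 9, 1, 16, 18, 29, 11, 20, 24, 30, 32, 28]

insert 8 → {8}
insert 18 → {8, 18}
insert 16 → {8, 16, 18}
extract-min → 8; now {16, 18}
insert 9 → {9, 16, 18}
insert 3 → {3, 9, 16, 18}
extract-min → 3; now {9, 16, 18}
extract-min → 9; now {16, 18}
insert 1 → {1, 16, 18}
extract-min → 1; now {16, 18}
extract-min → 16; now {18}
extract-min → 18; now {}
insert 29 → {29}
extract-min → 29; now {}
insert 32 → {32}
insert 11 → {11, 32}
insert 20 → {11, 20, 32}
extract-min → 11; now {20, 32}
extract-min → 20; now {32}
insert 30 → {30, 32}
insert 24 → {24, 30, 32}
extract-min → 24; now {30, 32}
extract-min → 30; now {32}
extract-min → 32; now {}
insert 28 → {28}
extract-min → 28; now {}
insert 19 → {19}
insert 35 → {19, 35}
insert 6 → {6, 19, 35}
insert 36 → {6, 19, 35, 36}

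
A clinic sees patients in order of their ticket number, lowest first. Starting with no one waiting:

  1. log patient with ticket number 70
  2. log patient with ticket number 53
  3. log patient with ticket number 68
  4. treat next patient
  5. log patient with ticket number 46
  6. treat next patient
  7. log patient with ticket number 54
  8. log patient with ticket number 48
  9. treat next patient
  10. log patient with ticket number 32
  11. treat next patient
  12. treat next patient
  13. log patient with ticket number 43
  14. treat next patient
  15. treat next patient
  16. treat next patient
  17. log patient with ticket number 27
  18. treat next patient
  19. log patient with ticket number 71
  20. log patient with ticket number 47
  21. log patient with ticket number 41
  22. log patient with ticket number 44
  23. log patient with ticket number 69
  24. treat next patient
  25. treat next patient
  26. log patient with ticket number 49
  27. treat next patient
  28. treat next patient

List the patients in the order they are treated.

insert 70 → {70}
insert 53 → {53, 70}
insert 68 → {53, 68, 70}
treat next patient → 53; now {68, 70}
insert 46 → {46, 68, 70}
treat next patient → 46; now {68, 70}
insert 54 → {54, 68, 70}
insert 48 → {48, 54, 68, 70}
treat next patient → 48; now {54, 68, 70}
insert 32 → {32, 54, 68, 70}
treat next patient → 32; now {54, 68, 70}
treat next patient → 54; now {68, 70}
insert 43 → {43, 68, 70}
treat next patient → 43; now {68, 70}
treat next patient → 68; now {70}
treat next patient → 70; now {}
insert 27 → {27}
treat next patient → 27; now {}
insert 71 → {71}
insert 47 → {47, 71}
insert 41 → {41, 47, 71}
insert 44 → {41, 44, 47, 71}
insert 69 → {41, 44, 47, 69, 71}
treat next patient → 41; now {44, 47, 69, 71}
treat next patient → 44; now {47, 69, 71}
insert 49 → {47, 49, 69, 71}
treat next patient → 47; now {49, 69, 71}
treat next patient → 49; now {69, 71}

[53, 46, 48, 32, 54, 43, 68, 70, 27, 41, 44, 47, 49]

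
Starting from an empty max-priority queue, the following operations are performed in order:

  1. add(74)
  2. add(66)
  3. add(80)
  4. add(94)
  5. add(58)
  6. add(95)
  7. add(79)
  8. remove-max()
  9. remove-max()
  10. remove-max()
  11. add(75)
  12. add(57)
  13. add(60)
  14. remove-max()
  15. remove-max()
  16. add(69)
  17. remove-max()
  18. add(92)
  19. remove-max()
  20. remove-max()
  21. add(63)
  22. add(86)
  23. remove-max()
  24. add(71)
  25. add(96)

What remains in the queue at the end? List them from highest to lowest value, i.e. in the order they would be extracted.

insert 74 → {74}
insert 66 → {74, 66}
insert 80 → {80, 74, 66}
insert 94 → {94, 80, 74, 66}
insert 58 → {94, 80, 74, 66, 58}
insert 95 → {95, 94, 80, 74, 66, 58}
insert 79 → {95, 94, 80, 79, 74, 66, 58}
remove-max → 95; now {94, 80, 79, 74, 66, 58}
remove-max → 94; now {80, 79, 74, 66, 58}
remove-max → 80; now {79, 74, 66, 58}
insert 75 → {79, 75, 74, 66, 58}
insert 57 → {79, 75, 74, 66, 58, 57}
insert 60 → {79, 75, 74, 66, 60, 58, 57}
remove-max → 79; now {75, 74, 66, 60, 58, 57}
remove-max → 75; now {74, 66, 60, 58, 57}
insert 69 → {74, 69, 66, 60, 58, 57}
remove-max → 74; now {69, 66, 60, 58, 57}
insert 92 → {92, 69, 66, 60, 58, 57}
remove-max → 92; now {69, 66, 60, 58, 57}
remove-max → 69; now {66, 60, 58, 57}
insert 63 → {66, 63, 60, 58, 57}
insert 86 → {86, 66, 63, 60, 58, 57}
remove-max → 86; now {66, 63, 60, 58, 57}
insert 71 → {71, 66, 63, 60, 58, 57}
insert 96 → {96, 71, 66, 63, 60, 58, 57}

96, 71, 66, 63, 60, 58, 57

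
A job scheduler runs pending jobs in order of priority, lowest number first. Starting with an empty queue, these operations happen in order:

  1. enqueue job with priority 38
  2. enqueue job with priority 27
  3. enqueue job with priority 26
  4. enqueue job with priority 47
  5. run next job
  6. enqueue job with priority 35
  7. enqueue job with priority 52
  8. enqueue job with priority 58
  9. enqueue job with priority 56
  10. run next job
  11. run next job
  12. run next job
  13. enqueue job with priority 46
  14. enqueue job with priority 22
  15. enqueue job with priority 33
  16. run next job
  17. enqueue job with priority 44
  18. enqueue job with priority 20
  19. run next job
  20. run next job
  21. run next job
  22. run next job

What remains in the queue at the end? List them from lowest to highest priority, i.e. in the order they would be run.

insert 38 → {38}
insert 27 → {27, 38}
insert 26 → {26, 27, 38}
insert 47 → {26, 27, 38, 47}
run next job → 26; now {27, 38, 47}
insert 35 → {27, 35, 38, 47}
insert 52 → {27, 35, 38, 47, 52}
insert 58 → {27, 35, 38, 47, 52, 58}
insert 56 → {27, 35, 38, 47, 52, 56, 58}
run next job → 27; now {35, 38, 47, 52, 56, 58}
run next job → 35; now {38, 47, 52, 56, 58}
run next job → 38; now {47, 52, 56, 58}
insert 46 → {46, 47, 52, 56, 58}
insert 22 → {22, 46, 47, 52, 56, 58}
insert 33 → {22, 33, 46, 47, 52, 56, 58}
run next job → 22; now {33, 46, 47, 52, 56, 58}
insert 44 → {33, 44, 46, 47, 52, 56, 58}
insert 20 → {20, 33, 44, 46, 47, 52, 56, 58}
run next job → 20; now {33, 44, 46, 47, 52, 56, 58}
run next job → 33; now {44, 46, 47, 52, 56, 58}
run next job → 44; now {46, 47, 52, 56, 58}
run next job → 46; now {47, 52, 56, 58}

[47, 52, 56, 58]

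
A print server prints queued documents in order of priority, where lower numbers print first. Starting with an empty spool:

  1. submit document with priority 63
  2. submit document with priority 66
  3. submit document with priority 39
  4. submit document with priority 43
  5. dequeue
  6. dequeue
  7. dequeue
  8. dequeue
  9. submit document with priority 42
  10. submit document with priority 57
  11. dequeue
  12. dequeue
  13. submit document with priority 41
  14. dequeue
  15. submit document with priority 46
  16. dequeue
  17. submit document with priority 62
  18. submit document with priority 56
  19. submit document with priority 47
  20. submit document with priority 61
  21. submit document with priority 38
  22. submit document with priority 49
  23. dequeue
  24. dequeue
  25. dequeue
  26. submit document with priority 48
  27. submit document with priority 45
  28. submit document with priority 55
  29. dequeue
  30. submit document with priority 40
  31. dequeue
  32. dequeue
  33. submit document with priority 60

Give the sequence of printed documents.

insert 63 → {63}
insert 66 → {63, 66}
insert 39 → {39, 63, 66}
insert 43 → {39, 43, 63, 66}
dequeue → 39; now {43, 63, 66}
dequeue → 43; now {63, 66}
dequeue → 63; now {66}
dequeue → 66; now {}
insert 42 → {42}
insert 57 → {42, 57}
dequeue → 42; now {57}
dequeue → 57; now {}
insert 41 → {41}
dequeue → 41; now {}
insert 46 → {46}
dequeue → 46; now {}
insert 62 → {62}
insert 56 → {56, 62}
insert 47 → {47, 56, 62}
insert 61 → {47, 56, 61, 62}
insert 38 → {38, 47, 56, 61, 62}
insert 49 → {38, 47, 49, 56, 61, 62}
dequeue → 38; now {47, 49, 56, 61, 62}
dequeue → 47; now {49, 56, 61, 62}
dequeue → 49; now {56, 61, 62}
insert 48 → {48, 56, 61, 62}
insert 45 → {45, 48, 56, 61, 62}
insert 55 → {45, 48, 55, 56, 61, 62}
dequeue → 45; now {48, 55, 56, 61, 62}
insert 40 → {40, 48, 55, 56, 61, 62}
dequeue → 40; now {48, 55, 56, 61, 62}
dequeue → 48; now {55, 56, 61, 62}
insert 60 → {55, 56, 60, 61, 62}

39 → 43 → 63 → 66 → 42 → 57 → 41 → 46 → 38 → 47 → 49 → 45 → 40 → 48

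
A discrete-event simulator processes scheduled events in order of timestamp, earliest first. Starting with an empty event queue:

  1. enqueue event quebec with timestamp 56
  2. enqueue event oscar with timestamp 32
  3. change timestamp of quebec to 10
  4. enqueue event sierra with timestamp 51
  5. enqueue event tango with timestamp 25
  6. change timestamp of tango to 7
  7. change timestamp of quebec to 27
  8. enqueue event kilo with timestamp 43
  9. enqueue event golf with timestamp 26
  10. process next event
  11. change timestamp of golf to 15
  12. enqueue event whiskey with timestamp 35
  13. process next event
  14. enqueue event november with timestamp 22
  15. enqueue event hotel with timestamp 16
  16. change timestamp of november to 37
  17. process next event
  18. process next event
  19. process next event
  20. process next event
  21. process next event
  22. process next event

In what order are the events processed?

tango, golf, hotel, quebec, oscar, whiskey, november, kilo

add quebec (timestamp 56) → {quebec:56}
add oscar (timestamp 32) → {oscar:32, quebec:56}
update quebec to timestamp 10 → {quebec:10, oscar:32}
add sierra (timestamp 51) → {quebec:10, oscar:32, sierra:51}
add tango (timestamp 25) → {quebec:10, tango:25, oscar:32, sierra:51}
update tango to timestamp 7 → {tango:7, quebec:10, oscar:32, sierra:51}
update quebec to timestamp 27 → {tango:7, quebec:27, oscar:32, sierra:51}
add kilo (timestamp 43) → {tango:7, quebec:27, oscar:32, kilo:43, sierra:51}
add golf (timestamp 26) → {tango:7, golf:26, quebec:27, oscar:32, kilo:43, sierra:51}
process next event → tango; now {golf:26, quebec:27, oscar:32, kilo:43, sierra:51}
update golf to timestamp 15 → {golf:15, quebec:27, oscar:32, kilo:43, sierra:51}
add whiskey (timestamp 35) → {golf:15, quebec:27, oscar:32, whiskey:35, kilo:43, sierra:51}
process next event → golf; now {quebec:27, oscar:32, whiskey:35, kilo:43, sierra:51}
add november (timestamp 22) → {november:22, quebec:27, oscar:32, whiskey:35, kilo:43, sierra:51}
add hotel (timestamp 16) → {hotel:16, november:22, quebec:27, oscar:32, whiskey:35, kilo:43, sierra:51}
update november to timestamp 37 → {hotel:16, quebec:27, oscar:32, whiskey:35, november:37, kilo:43, sierra:51}
process next event → hotel; now {quebec:27, oscar:32, whiskey:35, november:37, kilo:43, sierra:51}
process next event → quebec; now {oscar:32, whiskey:35, november:37, kilo:43, sierra:51}
process next event → oscar; now {whiskey:35, november:37, kilo:43, sierra:51}
process next event → whiskey; now {november:37, kilo:43, sierra:51}
process next event → november; now {kilo:43, sierra:51}
process next event → kilo; now {sierra:51}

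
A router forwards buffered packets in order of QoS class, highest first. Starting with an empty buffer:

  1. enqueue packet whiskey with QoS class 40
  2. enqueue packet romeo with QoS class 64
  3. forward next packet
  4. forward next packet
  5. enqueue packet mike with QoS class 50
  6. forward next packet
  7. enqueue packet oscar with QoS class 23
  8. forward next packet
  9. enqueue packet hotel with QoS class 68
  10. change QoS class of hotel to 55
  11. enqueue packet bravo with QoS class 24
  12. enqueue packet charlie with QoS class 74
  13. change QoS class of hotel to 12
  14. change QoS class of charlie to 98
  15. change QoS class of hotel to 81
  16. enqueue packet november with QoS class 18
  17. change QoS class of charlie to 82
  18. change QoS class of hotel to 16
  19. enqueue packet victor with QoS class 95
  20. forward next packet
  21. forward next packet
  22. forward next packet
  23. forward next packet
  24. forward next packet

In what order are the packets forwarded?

romeo → whiskey → mike → oscar → victor → charlie → bravo → november → hotel

add whiskey (QoS class 40) → {whiskey:40}
add romeo (QoS class 64) → {romeo:64, whiskey:40}
forward next packet → romeo; now {whiskey:40}
forward next packet → whiskey; now {}
add mike (QoS class 50) → {mike:50}
forward next packet → mike; now {}
add oscar (QoS class 23) → {oscar:23}
forward next packet → oscar; now {}
add hotel (QoS class 68) → {hotel:68}
update hotel to QoS class 55 → {hotel:55}
add bravo (QoS class 24) → {hotel:55, bravo:24}
add charlie (QoS class 74) → {charlie:74, hotel:55, bravo:24}
update hotel to QoS class 12 → {charlie:74, bravo:24, hotel:12}
update charlie to QoS class 98 → {charlie:98, bravo:24, hotel:12}
update hotel to QoS class 81 → {charlie:98, hotel:81, bravo:24}
add november (QoS class 18) → {charlie:98, hotel:81, bravo:24, november:18}
update charlie to QoS class 82 → {charlie:82, hotel:81, bravo:24, november:18}
update hotel to QoS class 16 → {charlie:82, bravo:24, november:18, hotel:16}
add victor (QoS class 95) → {victor:95, charlie:82, bravo:24, november:18, hotel:16}
forward next packet → victor; now {charlie:82, bravo:24, november:18, hotel:16}
forward next packet → charlie; now {bravo:24, november:18, hotel:16}
forward next packet → bravo; now {november:18, hotel:16}
forward next packet → november; now {hotel:16}
forward next packet → hotel; now {}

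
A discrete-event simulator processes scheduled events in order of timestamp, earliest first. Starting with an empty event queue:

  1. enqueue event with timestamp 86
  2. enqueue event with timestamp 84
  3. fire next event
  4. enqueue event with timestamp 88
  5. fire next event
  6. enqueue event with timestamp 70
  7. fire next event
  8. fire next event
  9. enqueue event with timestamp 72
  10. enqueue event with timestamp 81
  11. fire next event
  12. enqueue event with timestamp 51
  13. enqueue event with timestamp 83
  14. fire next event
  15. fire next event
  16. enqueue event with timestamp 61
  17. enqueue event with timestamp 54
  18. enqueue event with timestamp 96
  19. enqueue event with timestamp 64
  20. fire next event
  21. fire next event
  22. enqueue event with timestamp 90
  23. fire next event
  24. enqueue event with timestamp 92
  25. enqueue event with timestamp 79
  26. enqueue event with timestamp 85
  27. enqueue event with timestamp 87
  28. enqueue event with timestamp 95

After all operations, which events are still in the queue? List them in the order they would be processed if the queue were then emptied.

79 → 83 → 85 → 87 → 90 → 92 → 95 → 96

insert 86 → {86}
insert 84 → {84, 86}
fire next event → 84; now {86}
insert 88 → {86, 88}
fire next event → 86; now {88}
insert 70 → {70, 88}
fire next event → 70; now {88}
fire next event → 88; now {}
insert 72 → {72}
insert 81 → {72, 81}
fire next event → 72; now {81}
insert 51 → {51, 81}
insert 83 → {51, 81, 83}
fire next event → 51; now {81, 83}
fire next event → 81; now {83}
insert 61 → {61, 83}
insert 54 → {54, 61, 83}
insert 96 → {54, 61, 83, 96}
insert 64 → {54, 61, 64, 83, 96}
fire next event → 54; now {61, 64, 83, 96}
fire next event → 61; now {64, 83, 96}
insert 90 → {64, 83, 90, 96}
fire next event → 64; now {83, 90, 96}
insert 92 → {83, 90, 92, 96}
insert 79 → {79, 83, 90, 92, 96}
insert 85 → {79, 83, 85, 90, 92, 96}
insert 87 → {79, 83, 85, 87, 90, 92, 96}
insert 95 → {79, 83, 85, 87, 90, 92, 95, 96}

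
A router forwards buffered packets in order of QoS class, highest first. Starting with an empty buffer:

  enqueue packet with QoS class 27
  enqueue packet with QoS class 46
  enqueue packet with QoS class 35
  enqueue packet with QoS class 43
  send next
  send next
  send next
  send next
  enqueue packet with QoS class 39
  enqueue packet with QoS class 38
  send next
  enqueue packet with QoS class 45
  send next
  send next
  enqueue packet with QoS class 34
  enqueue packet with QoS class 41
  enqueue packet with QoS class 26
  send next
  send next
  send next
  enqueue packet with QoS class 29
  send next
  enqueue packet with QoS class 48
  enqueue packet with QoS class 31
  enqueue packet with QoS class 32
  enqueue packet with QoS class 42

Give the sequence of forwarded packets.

insert 27 → {27}
insert 46 → {46, 27}
insert 35 → {46, 35, 27}
insert 43 → {46, 43, 35, 27}
send next → 46; now {43, 35, 27}
send next → 43; now {35, 27}
send next → 35; now {27}
send next → 27; now {}
insert 39 → {39}
insert 38 → {39, 38}
send next → 39; now {38}
insert 45 → {45, 38}
send next → 45; now {38}
send next → 38; now {}
insert 34 → {34}
insert 41 → {41, 34}
insert 26 → {41, 34, 26}
send next → 41; now {34, 26}
send next → 34; now {26}
send next → 26; now {}
insert 29 → {29}
send next → 29; now {}
insert 48 → {48}
insert 31 → {48, 31}
insert 32 → {48, 32, 31}
insert 42 → {48, 42, 32, 31}

46, 43, 35, 27, 39, 45, 38, 41, 34, 26, 29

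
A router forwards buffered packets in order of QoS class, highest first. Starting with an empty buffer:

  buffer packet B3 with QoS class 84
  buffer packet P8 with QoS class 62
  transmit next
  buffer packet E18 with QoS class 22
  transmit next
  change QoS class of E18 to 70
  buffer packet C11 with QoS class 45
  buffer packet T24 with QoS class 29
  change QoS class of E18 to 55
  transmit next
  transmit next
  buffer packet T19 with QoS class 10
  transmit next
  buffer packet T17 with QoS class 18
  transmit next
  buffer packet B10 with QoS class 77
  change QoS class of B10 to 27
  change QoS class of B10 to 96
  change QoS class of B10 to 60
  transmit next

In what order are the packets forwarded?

add B3 (QoS class 84) → {B3:84}
add P8 (QoS class 62) → {B3:84, P8:62}
transmit next → B3; now {P8:62}
add E18 (QoS class 22) → {P8:62, E18:22}
transmit next → P8; now {E18:22}
update E18 to QoS class 70 → {E18:70}
add C11 (QoS class 45) → {E18:70, C11:45}
add T24 (QoS class 29) → {E18:70, C11:45, T24:29}
update E18 to QoS class 55 → {E18:55, C11:45, T24:29}
transmit next → E18; now {C11:45, T24:29}
transmit next → C11; now {T24:29}
add T19 (QoS class 10) → {T24:29, T19:10}
transmit next → T24; now {T19:10}
add T17 (QoS class 18) → {T17:18, T19:10}
transmit next → T17; now {T19:10}
add B10 (QoS class 77) → {B10:77, T19:10}
update B10 to QoS class 27 → {B10:27, T19:10}
update B10 to QoS class 96 → {B10:96, T19:10}
update B10 to QoS class 60 → {B10:60, T19:10}
transmit next → B10; now {T19:10}

B3, P8, E18, C11, T24, T17, B10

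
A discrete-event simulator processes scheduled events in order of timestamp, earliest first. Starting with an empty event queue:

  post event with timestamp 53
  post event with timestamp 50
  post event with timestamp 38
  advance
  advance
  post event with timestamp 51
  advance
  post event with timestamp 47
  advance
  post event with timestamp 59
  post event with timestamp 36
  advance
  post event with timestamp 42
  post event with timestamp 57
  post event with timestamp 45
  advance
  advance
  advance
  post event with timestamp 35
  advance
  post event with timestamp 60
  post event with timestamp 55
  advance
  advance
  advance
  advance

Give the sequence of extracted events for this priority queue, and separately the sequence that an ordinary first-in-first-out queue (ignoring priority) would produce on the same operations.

insert 53 → {53}
insert 50 → {50, 53}
insert 38 → {38, 50, 53}
advance → 38; now {50, 53}
advance → 50; now {53}
insert 51 → {51, 53}
advance → 51; now {53}
insert 47 → {47, 53}
advance → 47; now {53}
insert 59 → {53, 59}
insert 36 → {36, 53, 59}
advance → 36; now {53, 59}
insert 42 → {42, 53, 59}
insert 57 → {42, 53, 57, 59}
insert 45 → {42, 45, 53, 57, 59}
advance → 42; now {45, 53, 57, 59}
advance → 45; now {53, 57, 59}
advance → 53; now {57, 59}
insert 35 → {35, 57, 59}
advance → 35; now {57, 59}
insert 60 → {57, 59, 60}
insert 55 → {55, 57, 59, 60}
advance → 55; now {57, 59, 60}
advance → 57; now {59, 60}
advance → 59; now {60}
advance → 60; now {}

priority queue: 38 → 50 → 51 → 47 → 36 → 42 → 45 → 53 → 35 → 55 → 57 → 59 → 60; FIFO queue: [53, 50, 38, 51, 47, 59, 36, 42, 57, 45, 35, 60, 55]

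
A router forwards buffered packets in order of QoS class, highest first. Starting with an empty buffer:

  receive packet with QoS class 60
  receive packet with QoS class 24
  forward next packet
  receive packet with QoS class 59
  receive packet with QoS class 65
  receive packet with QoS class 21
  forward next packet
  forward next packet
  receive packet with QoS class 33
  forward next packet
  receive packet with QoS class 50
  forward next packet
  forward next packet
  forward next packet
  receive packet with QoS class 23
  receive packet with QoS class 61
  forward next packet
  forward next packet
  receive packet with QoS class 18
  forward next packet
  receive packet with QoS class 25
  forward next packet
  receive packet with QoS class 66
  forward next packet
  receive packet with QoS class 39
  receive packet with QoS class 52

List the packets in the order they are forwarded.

insert 60 → {60}
insert 24 → {60, 24}
forward next packet → 60; now {24}
insert 59 → {59, 24}
insert 65 → {65, 59, 24}
insert 21 → {65, 59, 24, 21}
forward next packet → 65; now {59, 24, 21}
forward next packet → 59; now {24, 21}
insert 33 → {33, 24, 21}
forward next packet → 33; now {24, 21}
insert 50 → {50, 24, 21}
forward next packet → 50; now {24, 21}
forward next packet → 24; now {21}
forward next packet → 21; now {}
insert 23 → {23}
insert 61 → {61, 23}
forward next packet → 61; now {23}
forward next packet → 23; now {}
insert 18 → {18}
forward next packet → 18; now {}
insert 25 → {25}
forward next packet → 25; now {}
insert 66 → {66}
forward next packet → 66; now {}
insert 39 → {39}
insert 52 → {52, 39}

[60, 65, 59, 33, 50, 24, 21, 61, 23, 18, 25, 66]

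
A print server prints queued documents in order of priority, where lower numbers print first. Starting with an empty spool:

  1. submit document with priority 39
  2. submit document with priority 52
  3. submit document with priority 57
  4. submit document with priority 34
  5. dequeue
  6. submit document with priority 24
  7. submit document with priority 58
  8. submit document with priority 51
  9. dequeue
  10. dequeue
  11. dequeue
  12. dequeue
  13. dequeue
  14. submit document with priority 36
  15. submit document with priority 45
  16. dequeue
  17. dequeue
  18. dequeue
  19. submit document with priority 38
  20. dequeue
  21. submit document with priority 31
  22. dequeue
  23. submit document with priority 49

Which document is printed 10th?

38

insert 39 → {39}
insert 52 → {39, 52}
insert 57 → {39, 52, 57}
insert 34 → {34, 39, 52, 57}
dequeue → 34; now {39, 52, 57}
insert 24 → {24, 39, 52, 57}
insert 58 → {24, 39, 52, 57, 58}
insert 51 → {24, 39, 51, 52, 57, 58}
dequeue → 24; now {39, 51, 52, 57, 58}
dequeue → 39; now {51, 52, 57, 58}
dequeue → 51; now {52, 57, 58}
dequeue → 52; now {57, 58}
dequeue → 57; now {58}
insert 36 → {36, 58}
insert 45 → {36, 45, 58}
dequeue → 36; now {45, 58}
dequeue → 45; now {58}
dequeue → 58; now {}
insert 38 → {38}
dequeue → 38; now {}
insert 31 → {31}
dequeue → 31; now {}
insert 49 → {49}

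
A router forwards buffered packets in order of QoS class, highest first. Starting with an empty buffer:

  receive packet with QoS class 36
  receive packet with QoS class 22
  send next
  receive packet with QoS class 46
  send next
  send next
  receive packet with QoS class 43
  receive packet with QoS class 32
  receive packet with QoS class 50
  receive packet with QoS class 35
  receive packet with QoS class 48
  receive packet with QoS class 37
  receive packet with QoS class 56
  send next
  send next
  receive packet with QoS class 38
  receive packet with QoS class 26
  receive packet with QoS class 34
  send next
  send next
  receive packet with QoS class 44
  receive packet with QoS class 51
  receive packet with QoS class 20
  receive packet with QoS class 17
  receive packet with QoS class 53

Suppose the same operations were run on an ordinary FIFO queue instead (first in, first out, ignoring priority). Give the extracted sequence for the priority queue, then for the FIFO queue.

priority queue: [36, 46, 22, 56, 50, 48, 43]; FIFO queue: [36, 22, 46, 43, 32, 50, 35]

insert 36 → {36}
insert 22 → {36, 22}
send next → 36; now {22}
insert 46 → {46, 22}
send next → 46; now {22}
send next → 22; now {}
insert 43 → {43}
insert 32 → {43, 32}
insert 50 → {50, 43, 32}
insert 35 → {50, 43, 35, 32}
insert 48 → {50, 48, 43, 35, 32}
insert 37 → {50, 48, 43, 37, 35, 32}
insert 56 → {56, 50, 48, 43, 37, 35, 32}
send next → 56; now {50, 48, 43, 37, 35, 32}
send next → 50; now {48, 43, 37, 35, 32}
insert 38 → {48, 43, 38, 37, 35, 32}
insert 26 → {48, 43, 38, 37, 35, 32, 26}
insert 34 → {48, 43, 38, 37, 35, 34, 32, 26}
send next → 48; now {43, 38, 37, 35, 34, 32, 26}
send next → 43; now {38, 37, 35, 34, 32, 26}
insert 44 → {44, 38, 37, 35, 34, 32, 26}
insert 51 → {51, 44, 38, 37, 35, 34, 32, 26}
insert 20 → {51, 44, 38, 37, 35, 34, 32, 26, 20}
insert 17 → {51, 44, 38, 37, 35, 34, 32, 26, 20, 17}
insert 53 → {53, 51, 44, 38, 37, 35, 34, 32, 26, 20, 17}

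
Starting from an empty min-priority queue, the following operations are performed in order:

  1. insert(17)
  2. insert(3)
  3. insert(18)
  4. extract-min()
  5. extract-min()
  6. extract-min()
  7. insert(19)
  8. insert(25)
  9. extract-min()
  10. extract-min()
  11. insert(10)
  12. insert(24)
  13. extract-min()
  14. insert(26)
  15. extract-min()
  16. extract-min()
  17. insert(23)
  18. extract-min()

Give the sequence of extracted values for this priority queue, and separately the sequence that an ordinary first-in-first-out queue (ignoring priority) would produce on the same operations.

priority queue: [3, 17, 18, 19, 25, 10, 24, 26, 23]; FIFO queue: 17 → 3 → 18 → 19 → 25 → 10 → 24 → 26 → 23

insert 17 → {17}
insert 3 → {3, 17}
insert 18 → {3, 17, 18}
extract-min → 3; now {17, 18}
extract-min → 17; now {18}
extract-min → 18; now {}
insert 19 → {19}
insert 25 → {19, 25}
extract-min → 19; now {25}
extract-min → 25; now {}
insert 10 → {10}
insert 24 → {10, 24}
extract-min → 10; now {24}
insert 26 → {24, 26}
extract-min → 24; now {26}
extract-min → 26; now {}
insert 23 → {23}
extract-min → 23; now {}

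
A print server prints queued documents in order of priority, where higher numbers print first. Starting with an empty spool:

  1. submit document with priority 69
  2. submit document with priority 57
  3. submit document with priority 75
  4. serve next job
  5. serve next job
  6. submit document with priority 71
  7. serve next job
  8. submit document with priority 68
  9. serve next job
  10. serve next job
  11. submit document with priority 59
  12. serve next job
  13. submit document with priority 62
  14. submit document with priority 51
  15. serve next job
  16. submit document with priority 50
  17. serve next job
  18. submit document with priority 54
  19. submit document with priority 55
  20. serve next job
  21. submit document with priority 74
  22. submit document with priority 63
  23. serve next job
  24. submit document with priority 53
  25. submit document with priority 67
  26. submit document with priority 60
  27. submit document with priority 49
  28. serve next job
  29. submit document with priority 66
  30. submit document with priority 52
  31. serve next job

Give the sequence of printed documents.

insert 69 → {69}
insert 57 → {69, 57}
insert 75 → {75, 69, 57}
serve next job → 75; now {69, 57}
serve next job → 69; now {57}
insert 71 → {71, 57}
serve next job → 71; now {57}
insert 68 → {68, 57}
serve next job → 68; now {57}
serve next job → 57; now {}
insert 59 → {59}
serve next job → 59; now {}
insert 62 → {62}
insert 51 → {62, 51}
serve next job → 62; now {51}
insert 50 → {51, 50}
serve next job → 51; now {50}
insert 54 → {54, 50}
insert 55 → {55, 54, 50}
serve next job → 55; now {54, 50}
insert 74 → {74, 54, 50}
insert 63 → {74, 63, 54, 50}
serve next job → 74; now {63, 54, 50}
insert 53 → {63, 54, 53, 50}
insert 67 → {67, 63, 54, 53, 50}
insert 60 → {67, 63, 60, 54, 53, 50}
insert 49 → {67, 63, 60, 54, 53, 50, 49}
serve next job → 67; now {63, 60, 54, 53, 50, 49}
insert 66 → {66, 63, 60, 54, 53, 50, 49}
insert 52 → {66, 63, 60, 54, 53, 52, 50, 49}
serve next job → 66; now {63, 60, 54, 53, 52, 50, 49}

[75, 69, 71, 68, 57, 59, 62, 51, 55, 74, 67, 66]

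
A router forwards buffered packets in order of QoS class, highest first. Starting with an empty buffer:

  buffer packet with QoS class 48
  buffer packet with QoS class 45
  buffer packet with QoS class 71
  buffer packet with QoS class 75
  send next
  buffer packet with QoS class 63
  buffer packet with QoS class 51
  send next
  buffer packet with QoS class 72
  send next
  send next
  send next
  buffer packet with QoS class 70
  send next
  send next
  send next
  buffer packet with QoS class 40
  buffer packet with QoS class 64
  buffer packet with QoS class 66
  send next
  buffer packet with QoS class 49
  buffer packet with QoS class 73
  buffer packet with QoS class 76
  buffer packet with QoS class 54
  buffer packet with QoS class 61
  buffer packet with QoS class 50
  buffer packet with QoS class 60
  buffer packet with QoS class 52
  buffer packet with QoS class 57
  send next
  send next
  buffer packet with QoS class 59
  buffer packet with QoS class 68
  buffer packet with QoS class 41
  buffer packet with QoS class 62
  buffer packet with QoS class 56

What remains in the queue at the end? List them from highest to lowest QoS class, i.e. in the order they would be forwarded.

[68, 64, 62, 61, 60, 59, 57, 56, 54, 52, 50, 49, 41, 40]

insert 48 → {48}
insert 45 → {48, 45}
insert 71 → {71, 48, 45}
insert 75 → {75, 71, 48, 45}
send next → 75; now {71, 48, 45}
insert 63 → {71, 63, 48, 45}
insert 51 → {71, 63, 51, 48, 45}
send next → 71; now {63, 51, 48, 45}
insert 72 → {72, 63, 51, 48, 45}
send next → 72; now {63, 51, 48, 45}
send next → 63; now {51, 48, 45}
send next → 51; now {48, 45}
insert 70 → {70, 48, 45}
send next → 70; now {48, 45}
send next → 48; now {45}
send next → 45; now {}
insert 40 → {40}
insert 64 → {64, 40}
insert 66 → {66, 64, 40}
send next → 66; now {64, 40}
insert 49 → {64, 49, 40}
insert 73 → {73, 64, 49, 40}
insert 76 → {76, 73, 64, 49, 40}
insert 54 → {76, 73, 64, 54, 49, 40}
insert 61 → {76, 73, 64, 61, 54, 49, 40}
insert 50 → {76, 73, 64, 61, 54, 50, 49, 40}
insert 60 → {76, 73, 64, 61, 60, 54, 50, 49, 40}
insert 52 → {76, 73, 64, 61, 60, 54, 52, 50, 49, 40}
insert 57 → {76, 73, 64, 61, 60, 57, 54, 52, 50, 49, 40}
send next → 76; now {73, 64, 61, 60, 57, 54, 52, 50, 49, 40}
send next → 73; now {64, 61, 60, 57, 54, 52, 50, 49, 40}
insert 59 → {64, 61, 60, 59, 57, 54, 52, 50, 49, 40}
insert 68 → {68, 64, 61, 60, 59, 57, 54, 52, 50, 49, 40}
insert 41 → {68, 64, 61, 60, 59, 57, 54, 52, 50, 49, 41, 40}
insert 62 → {68, 64, 62, 61, 60, 59, 57, 54, 52, 50, 49, 41, 40}
insert 56 → {68, 64, 62, 61, 60, 59, 57, 56, 54, 52, 50, 49, 41, 40}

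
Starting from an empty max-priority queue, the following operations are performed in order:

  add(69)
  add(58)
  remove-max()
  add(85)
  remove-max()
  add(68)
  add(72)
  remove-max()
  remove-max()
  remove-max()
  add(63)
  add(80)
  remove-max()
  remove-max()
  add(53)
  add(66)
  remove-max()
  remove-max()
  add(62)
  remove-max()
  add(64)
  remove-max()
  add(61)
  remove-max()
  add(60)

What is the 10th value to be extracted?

insert 69 → {69}
insert 58 → {69, 58}
remove-max → 69; now {58}
insert 85 → {85, 58}
remove-max → 85; now {58}
insert 68 → {68, 58}
insert 72 → {72, 68, 58}
remove-max → 72; now {68, 58}
remove-max → 68; now {58}
remove-max → 58; now {}
insert 63 → {63}
insert 80 → {80, 63}
remove-max → 80; now {63}
remove-max → 63; now {}
insert 53 → {53}
insert 66 → {66, 53}
remove-max → 66; now {53}
remove-max → 53; now {}
insert 62 → {62}
remove-max → 62; now {}
insert 64 → {64}
remove-max → 64; now {}
insert 61 → {61}
remove-max → 61; now {}
insert 60 → {60}

62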